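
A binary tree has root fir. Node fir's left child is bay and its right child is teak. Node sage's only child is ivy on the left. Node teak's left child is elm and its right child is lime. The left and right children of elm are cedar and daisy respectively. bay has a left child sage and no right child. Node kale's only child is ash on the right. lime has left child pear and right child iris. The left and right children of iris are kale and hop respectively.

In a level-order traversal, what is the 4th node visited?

sage

Level-order visits nodes level by level from the root, left to right within each level.
Level 0: fir
Level 1: bay, teak
Level 2: sage, elm, lime
Level 3: ivy, cedar, daisy, pear, iris
Level 4: kale, hop
Level 5: ash
Full level-order sequence: fir, bay, teak, sage, elm, lime, ivy, cedar, daisy, pear, iris, kale, hop, ash.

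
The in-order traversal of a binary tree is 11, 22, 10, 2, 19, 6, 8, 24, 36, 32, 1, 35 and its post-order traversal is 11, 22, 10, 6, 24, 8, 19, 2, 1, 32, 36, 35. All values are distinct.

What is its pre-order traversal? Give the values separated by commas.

35, 36, 2, 10, 22, 11, 19, 8, 6, 24, 32, 1

The last element of post-order is the root; it splits in-order into left and right subtrees.
Root 35: left subtree has 11 nodes {11, 22, 10, 2, 19, 6, 8, 24, 36, 32, 1}, right has 0 { }.
  Root 36: left subtree has 8 nodes {11, 22, 10, 2, 19, 6, 8, 24}, right has 2 {32, 1}.
    Root 2: left subtree has 3 nodes {11, 22, 10}, right has 4 {19, 6, 8, 24}.
      Root 10: left subtree has 2 nodes {11, 22}, right has 0 { }.
        Root 22: left subtree has 1 node {11}, right has 0 { }.
      Root 19: left subtree has 0 nodes { }, right has 3 {6, 8, 24}.
        Root 8: left subtree has 1 node {6}, right has 1 {24}.
    Root 32: left subtree has 0 nodes { }, right has 1 {1}.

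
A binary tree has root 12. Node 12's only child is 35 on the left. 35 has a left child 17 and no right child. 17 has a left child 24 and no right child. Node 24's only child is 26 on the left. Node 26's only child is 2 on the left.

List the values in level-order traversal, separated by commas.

Level-order visits nodes level by level from the root, left to right within each level.
Level 0: 12
Level 1: 35
Level 2: 17
Level 3: 24
Level 4: 26
Level 5: 2

12, 35, 17, 24, 26, 2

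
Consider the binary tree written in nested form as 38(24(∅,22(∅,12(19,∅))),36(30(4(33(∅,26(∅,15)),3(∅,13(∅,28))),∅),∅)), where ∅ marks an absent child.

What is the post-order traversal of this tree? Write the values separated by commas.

19, 12, 22, 24, 15, 26, 33, 28, 13, 3, 4, 30, 36, 38

Post-order visits the left subtree, then the right subtree, then the node.
At 38: go left to 24.
  At 24: no left child.
  At 24: go right to 22.
    At 22: no left child.
    At 22: go right to 12.
      At 12: go left to 19.
        19 is a leaf — visit 19.
      At 12: no right child.
      Visit 12.
    Visit 22.
  Visit 24.
At 38: go right to 36.
  At 36: go left to 30.
    At 30: go left to 4.
      At 4: go left to 33.
        At 33: no left child.
        At 33: go right to 26.
          At 26: no left child.
          At 26: go right to 15.
            15 is a leaf — visit 15.
          Visit 26.
        Visit 33.
      At 4: go right to 3.
        At 3: no left child.
        At 3: go right to 13.
          At 13: no left child.
          At 13: go right to 28.
            28 is a leaf — visit 28.
          Visit 13.
        Visit 3.
      Visit 4.
    At 30: no right child.
    Visit 30.
  At 36: no right child.
  Visit 36.
Visit 38.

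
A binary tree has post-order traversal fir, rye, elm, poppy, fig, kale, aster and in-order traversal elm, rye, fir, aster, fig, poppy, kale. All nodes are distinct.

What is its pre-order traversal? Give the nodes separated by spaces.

aster elm rye fir kale fig poppy

The last element of post-order is the root; it splits in-order into left and right subtrees.
Root aster: left subtree has 3 nodes {elm, rye, fir}, right has 3 {fig, poppy, kale}.
  Root elm: left subtree has 0 nodes { }, right has 2 {rye, fir}.
    Root rye: left subtree has 0 nodes { }, right has 1 {fir}.
  Root kale: left subtree has 2 nodes {fig, poppy}, right has 0 { }.
    Root fig: left subtree has 0 nodes { }, right has 1 {poppy}.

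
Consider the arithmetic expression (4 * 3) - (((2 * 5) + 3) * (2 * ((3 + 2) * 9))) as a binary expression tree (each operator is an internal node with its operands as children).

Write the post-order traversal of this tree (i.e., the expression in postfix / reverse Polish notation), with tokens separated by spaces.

Post-order on an expression tree gives postfix notation: for each operator, emit left operand, right operand, then the operator.

4 3 * 2 5 * 3 + 2 3 2 + 9 * * * -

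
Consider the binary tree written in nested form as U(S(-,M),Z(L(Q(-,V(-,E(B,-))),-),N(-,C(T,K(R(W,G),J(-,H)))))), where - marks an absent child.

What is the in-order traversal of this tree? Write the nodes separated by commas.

In-order visits the left subtree, then the node, then the right subtree.
At U: go left to S.
  At S: no left child.
  Visit S.
  At S: go right to M.
    M is a leaf — visit M.
Visit U.
At U: go right to Z.
  At Z: go left to L.
    At L: go left to Q.
      At Q: no left child.
      Visit Q.
      At Q: go right to V.
        At V: no left child.
        Visit V.
        At V: go right to E.
          At E: go left to B.
            B is a leaf — visit B.
          Visit E.
          At E: no right child.
    Visit L.
    At L: no right child.
  Visit Z.
  At Z: go right to N.
    At N: no left child.
    Visit N.
    At N: go right to C.
      At C: go left to T.
        T is a leaf — visit T.
      Visit C.
      At C: go right to K.
        At K: go left to R.
          At R: go left to W.
            W is a leaf — visit W.
          Visit R.
          At R: go right to G.
            G is a leaf — visit G.
        Visit K.
        At K: go right to J.
          At J: no left child.
          Visit J.
          At J: go right to H.
            H is a leaf — visit H.

S, M, U, Q, V, B, E, L, Z, N, T, C, W, R, G, K, J, H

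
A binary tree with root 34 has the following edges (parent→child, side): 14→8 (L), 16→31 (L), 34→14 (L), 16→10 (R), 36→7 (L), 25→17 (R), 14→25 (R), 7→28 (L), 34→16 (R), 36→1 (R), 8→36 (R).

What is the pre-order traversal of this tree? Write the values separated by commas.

Pre-order visits the node, then its left subtree, then its right subtree.
Visit 34.
At 34: go left to 14.
  Visit 14.
  At 14: go left to 8.
    Visit 8.
    At 8: no left child.
    At 8: go right to 36.
      Visit 36.
      At 36: go left to 7.
        Visit 7.
        At 7: go left to 28.
          28 is a leaf — visit 28.
        At 7: no right child.
      At 36: go right to 1.
        1 is a leaf — visit 1.
  At 14: go right to 25.
    Visit 25.
    At 25: no left child.
    At 25: go right to 17.
      17 is a leaf — visit 17.
At 34: go right to 16.
  Visit 16.
  At 16: go left to 31.
    31 is a leaf — visit 31.
  At 16: go right to 10.
    10 is a leaf — visit 10.

34, 14, 8, 36, 7, 28, 1, 25, 17, 16, 31, 10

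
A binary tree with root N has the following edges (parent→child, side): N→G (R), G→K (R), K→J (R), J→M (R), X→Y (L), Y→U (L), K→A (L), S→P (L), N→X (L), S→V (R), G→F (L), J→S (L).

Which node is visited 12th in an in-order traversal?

In-order visits the left subtree, then the node, then the right subtree.
At N: go left to X.
  At X: go left to Y.
    At Y: go left to U.
      U is a leaf — visit U.
    Visit Y.
    At Y: no right child.
  Visit X.
  At X: no right child.
Visit N.
At N: go right to G.
  At G: go left to F.
    F is a leaf — visit F.
  Visit G.
  At G: go right to K.
    At K: go left to A.
      A is a leaf — visit A.
    Visit K.
    At K: go right to J.
      At J: go left to S.
        At S: go left to P.
          P is a leaf — visit P.
        Visit S.
        At S: go right to V.
          V is a leaf — visit V.
      Visit J.
      At J: go right to M.
        M is a leaf — visit M.
Full in-order sequence: U, Y, X, N, F, G, A, K, P, S, V, J, M.

J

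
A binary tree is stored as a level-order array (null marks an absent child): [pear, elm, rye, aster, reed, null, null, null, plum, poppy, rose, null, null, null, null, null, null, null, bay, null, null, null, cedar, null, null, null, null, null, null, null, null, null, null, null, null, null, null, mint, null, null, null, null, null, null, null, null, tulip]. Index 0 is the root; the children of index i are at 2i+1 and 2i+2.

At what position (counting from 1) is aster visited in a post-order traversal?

4

Post-order visits the left subtree, then the right subtree, then the node.
At pear: go left to elm.
  At elm: go left to aster.
    At aster: no left child.
    At aster: go right to plum.
      At plum: no left child.
      At plum: go right to bay.
        At bay: go left to mint.
          mint is a leaf — visit mint.
        At bay: no right child.
        Visit bay.
      Visit plum.
    Visit aster.
  At elm: go right to reed.
    At reed: go left to poppy.
      poppy is a leaf — visit poppy.
    At reed: go right to rose.
      At rose: no left child.
      At rose: go right to cedar.
        At cedar: no left child.
        At cedar: go right to tulip.
          tulip is a leaf — visit tulip.
        Visit cedar.
      Visit rose.
    Visit reed.
  Visit elm.
At pear: go right to rye.
  rye is a leaf — visit rye.
Visit pear.
Full post-order sequence: mint, bay, plum, aster, poppy, tulip, cedar, rose, reed, elm, rye, pear.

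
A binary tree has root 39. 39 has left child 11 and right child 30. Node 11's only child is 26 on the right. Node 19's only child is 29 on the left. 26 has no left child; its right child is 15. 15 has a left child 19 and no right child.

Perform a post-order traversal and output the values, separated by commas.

29, 19, 15, 26, 11, 30, 39

Post-order visits the left subtree, then the right subtree, then the node.
At 39: go left to 11.
  At 11: no left child.
  At 11: go right to 26.
    At 26: no left child.
    At 26: go right to 15.
      At 15: go left to 19.
        At 19: go left to 29.
          29 is a leaf — visit 29.
        At 19: no right child.
        Visit 19.
      At 15: no right child.
      Visit 15.
    Visit 26.
  Visit 11.
At 39: go right to 30.
  30 is a leaf — visit 30.
Visit 39.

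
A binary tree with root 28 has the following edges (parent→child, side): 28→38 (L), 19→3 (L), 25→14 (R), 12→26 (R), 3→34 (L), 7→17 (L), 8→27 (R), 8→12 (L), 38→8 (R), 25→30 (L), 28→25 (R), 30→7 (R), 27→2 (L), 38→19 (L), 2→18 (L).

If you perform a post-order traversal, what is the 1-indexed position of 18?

6

Post-order visits the left subtree, then the right subtree, then the node.
At 28: go left to 38.
  At 38: go left to 19.
    At 19: go left to 3.
      At 3: go left to 34.
        34 is a leaf — visit 34.
      At 3: no right child.
      Visit 3.
    At 19: no right child.
    Visit 19.
  At 38: go right to 8.
    At 8: go left to 12.
      At 12: no left child.
      At 12: go right to 26.
        26 is a leaf — visit 26.
      Visit 12.
    At 8: go right to 27.
      At 27: go left to 2.
        At 2: go left to 18.
          18 is a leaf — visit 18.
        At 2: no right child.
        Visit 2.
      At 27: no right child.
      Visit 27.
    Visit 8.
  Visit 38.
At 28: go right to 25.
  At 25: go left to 30.
    At 30: no left child.
    At 30: go right to 7.
      At 7: go left to 17.
        17 is a leaf — visit 17.
      At 7: no right child.
      Visit 7.
    Visit 30.
  At 25: go right to 14.
    14 is a leaf — visit 14.
  Visit 25.
Visit 28.
Full post-order sequence: 34, 3, 19, 26, 12, 18, 2, 27, 8, 38, 17, 7, 30, 14, 25, 28.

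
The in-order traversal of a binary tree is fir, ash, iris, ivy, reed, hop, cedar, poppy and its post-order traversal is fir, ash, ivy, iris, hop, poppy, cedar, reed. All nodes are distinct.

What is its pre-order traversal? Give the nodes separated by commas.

reed, iris, ash, fir, ivy, cedar, hop, poppy

The last element of post-order is the root; it splits in-order into left and right subtrees.
Root reed: left subtree has 4 nodes {fir, ash, iris, ivy}, right has 3 {hop, cedar, poppy}.
  Root iris: left subtree has 2 nodes {fir, ash}, right has 1 {ivy}.
    Root ash: left subtree has 1 node {fir}, right has 0 { }.
  Root cedar: left subtree has 1 node {hop}, right has 1 {poppy}.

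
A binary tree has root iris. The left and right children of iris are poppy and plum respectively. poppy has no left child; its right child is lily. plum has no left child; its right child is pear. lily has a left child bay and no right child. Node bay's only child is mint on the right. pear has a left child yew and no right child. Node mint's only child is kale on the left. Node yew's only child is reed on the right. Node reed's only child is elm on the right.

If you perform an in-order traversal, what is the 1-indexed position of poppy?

In-order visits the left subtree, then the node, then the right subtree.
At iris: go left to poppy.
  At poppy: no left child.
  Visit poppy.
  At poppy: go right to lily.
    At lily: go left to bay.
      At bay: no left child.
      Visit bay.
      At bay: go right to mint.
        At mint: go left to kale.
          kale is a leaf — visit kale.
        Visit mint.
        At mint: no right child.
    Visit lily.
    At lily: no right child.
Visit iris.
At iris: go right to plum.
  At plum: no left child.
  Visit plum.
  At plum: go right to pear.
    At pear: go left to yew.
      At yew: no left child.
      Visit yew.
      At yew: go right to reed.
        At reed: no left child.
        Visit reed.
        At reed: go right to elm.
          elm is a leaf — visit elm.
    Visit pear.
    At pear: no right child.
Full in-order sequence: poppy, bay, kale, mint, lily, iris, plum, yew, reed, elm, pear.

1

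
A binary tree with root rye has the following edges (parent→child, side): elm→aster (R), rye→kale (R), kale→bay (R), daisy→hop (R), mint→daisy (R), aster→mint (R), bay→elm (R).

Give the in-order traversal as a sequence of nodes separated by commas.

rye, kale, bay, elm, aster, mint, daisy, hop

In-order visits the left subtree, then the node, then the right subtree.
At rye: no left child.
Visit rye.
At rye: go right to kale.
  At kale: no left child.
  Visit kale.
  At kale: go right to bay.
    At bay: no left child.
    Visit bay.
    At bay: go right to elm.
      At elm: no left child.
      Visit elm.
      At elm: go right to aster.
        At aster: no left child.
        Visit aster.
        At aster: go right to mint.
          At mint: no left child.
          Visit mint.
          At mint: go right to daisy.
            At daisy: no left child.
            Visit daisy.
            At daisy: go right to hop.
              hop is a leaf — visit hop.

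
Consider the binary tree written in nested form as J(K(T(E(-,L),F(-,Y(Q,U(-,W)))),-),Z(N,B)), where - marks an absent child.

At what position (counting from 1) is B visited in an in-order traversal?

In-order visits the left subtree, then the node, then the right subtree.
At J: go left to K.
  At K: go left to T.
    At T: go left to E.
      At E: no left child.
      Visit E.
      At E: go right to L.
        L is a leaf — visit L.
    Visit T.
    At T: go right to F.
      At F: no left child.
      Visit F.
      At F: go right to Y.
        At Y: go left to Q.
          Q is a leaf — visit Q.
        Visit Y.
        At Y: go right to U.
          At U: no left child.
          Visit U.
          At U: go right to W.
            W is a leaf — visit W.
  Visit K.
  At K: no right child.
Visit J.
At J: go right to Z.
  At Z: go left to N.
    N is a leaf — visit N.
  Visit Z.
  At Z: go right to B.
    B is a leaf — visit B.
Full in-order sequence: E, L, T, F, Q, Y, U, W, K, J, N, Z, B.

13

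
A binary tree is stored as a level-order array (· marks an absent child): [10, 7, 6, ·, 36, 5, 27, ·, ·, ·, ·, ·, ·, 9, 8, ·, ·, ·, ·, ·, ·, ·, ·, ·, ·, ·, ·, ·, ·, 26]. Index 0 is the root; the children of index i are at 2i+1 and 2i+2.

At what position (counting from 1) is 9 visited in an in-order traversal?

6

In-order visits the left subtree, then the node, then the right subtree.
At 10: go left to 7.
  At 7: no left child.
  Visit 7.
  At 7: go right to 36.
    36 is a leaf — visit 36.
Visit 10.
At 10: go right to 6.
  At 6: go left to 5.
    5 is a leaf — visit 5.
  Visit 6.
  At 6: go right to 27.
    At 27: go left to 9.
      9 is a leaf — visit 9.
    Visit 27.
    At 27: go right to 8.
      At 8: go left to 26.
        26 is a leaf — visit 26.
      Visit 8.
      At 8: no right child.
Full in-order sequence: 7, 36, 10, 5, 6, 9, 27, 26, 8.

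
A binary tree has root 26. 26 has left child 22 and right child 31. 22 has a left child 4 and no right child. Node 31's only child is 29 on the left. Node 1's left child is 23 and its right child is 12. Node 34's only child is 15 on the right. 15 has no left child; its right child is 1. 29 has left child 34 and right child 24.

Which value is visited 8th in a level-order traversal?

Level-order visits nodes level by level from the root, left to right within each level.
Level 0: 26
Level 1: 22, 31
Level 2: 4, 29
Level 3: 34, 24
Level 4: 15
Level 5: 1
Level 6: 23, 12
Full level-order sequence: 26, 22, 31, 4, 29, 34, 24, 15, 1, 23, 12.

15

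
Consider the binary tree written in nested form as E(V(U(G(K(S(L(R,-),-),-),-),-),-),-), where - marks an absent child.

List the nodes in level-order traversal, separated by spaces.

E V U G K S L R

Level-order visits nodes level by level from the root, left to right within each level.
Level 0: E
Level 1: V
Level 2: U
Level 3: G
Level 4: K
Level 5: S
Level 6: L
Level 7: R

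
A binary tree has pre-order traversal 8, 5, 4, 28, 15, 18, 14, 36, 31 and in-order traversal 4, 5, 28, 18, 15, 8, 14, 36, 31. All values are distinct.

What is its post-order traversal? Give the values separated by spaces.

The first element of pre-order is the root; it splits in-order into left and right subtrees.
Root 8: left subtree has 5 nodes {4, 5, 28, 18, 15}, right has 3 {14, 36, 31}.
  Root 5: left subtree has 1 node {4}, right has 3 {28, 18, 15}.
    Root 28: left subtree has 0 nodes { }, right has 2 {18, 15}.
      Root 15: left subtree has 1 node {18}, right has 0 { }.
  Root 14: left subtree has 0 nodes { }, right has 2 {36, 31}.
    Root 36: left subtree has 0 nodes { }, right has 1 {31}.

4 18 15 28 5 31 36 14 8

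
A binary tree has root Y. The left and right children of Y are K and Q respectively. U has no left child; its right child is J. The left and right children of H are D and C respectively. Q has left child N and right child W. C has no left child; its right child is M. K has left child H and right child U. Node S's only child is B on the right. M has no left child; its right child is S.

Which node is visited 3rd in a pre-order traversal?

Pre-order visits the node, then its left subtree, then its right subtree.
Visit Y.
At Y: go left to K.
  Visit K.
  At K: go left to H.
    Visit H.
    At H: go left to D.
      D is a leaf — visit D.
    At H: go right to C.
      Visit C.
      At C: no left child.
      At C: go right to M.
        Visit M.
        At M: no left child.
        At M: go right to S.
          Visit S.
          At S: no left child.
          At S: go right to B.
            B is a leaf — visit B.
  At K: go right to U.
    Visit U.
    At U: no left child.
    At U: go right to J.
      J is a leaf — visit J.
At Y: go right to Q.
  Visit Q.
  At Q: go left to N.
    N is a leaf — visit N.
  At Q: go right to W.
    W is a leaf — visit W.
Full pre-order sequence: Y, K, H, D, C, M, S, B, U, J, Q, N, W.

H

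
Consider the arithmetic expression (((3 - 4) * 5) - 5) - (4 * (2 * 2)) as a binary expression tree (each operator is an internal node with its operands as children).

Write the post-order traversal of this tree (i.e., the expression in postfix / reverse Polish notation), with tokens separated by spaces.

3 4 - 5 * 5 - 4 2 2 * * -

Post-order on an expression tree gives postfix notation: for each operator, emit left operand, right operand, then the operator.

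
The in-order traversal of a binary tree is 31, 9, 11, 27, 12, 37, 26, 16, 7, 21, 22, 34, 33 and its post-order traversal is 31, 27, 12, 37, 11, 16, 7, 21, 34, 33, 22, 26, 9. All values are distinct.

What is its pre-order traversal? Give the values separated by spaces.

The last element of post-order is the root; it splits in-order into left and right subtrees.
Root 9: left subtree has 1 node {31}, right has 11 {11, 27, 12, 37, 26, 16, 7, 21, 22, 34, 33}.
  Root 26: left subtree has 4 nodes {11, 27, 12, 37}, right has 6 {16, 7, 21, 22, 34, 33}.
    Root 11: left subtree has 0 nodes { }, right has 3 {27, 12, 37}.
      Root 37: left subtree has 2 nodes {27, 12}, right has 0 { }.
        Root 12: left subtree has 1 node {27}, right has 0 { }.
    Root 22: left subtree has 3 nodes {16, 7, 21}, right has 2 {34, 33}.
      Root 21: left subtree has 2 nodes {16, 7}, right has 0 { }.
        Root 7: left subtree has 1 node {16}, right has 0 { }.
      Root 33: left subtree has 1 node {34}, right has 0 { }.

9 31 26 11 37 12 27 22 21 7 16 33 34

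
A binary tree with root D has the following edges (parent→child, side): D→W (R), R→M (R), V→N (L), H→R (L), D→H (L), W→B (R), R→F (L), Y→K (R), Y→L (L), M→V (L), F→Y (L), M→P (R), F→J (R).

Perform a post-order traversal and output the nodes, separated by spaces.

L K Y J F N V P M R H B W D

Post-order visits the left subtree, then the right subtree, then the node.
At D: go left to H.
  At H: go left to R.
    At R: go left to F.
      At F: go left to Y.
        At Y: go left to L.
          L is a leaf — visit L.
        At Y: go right to K.
          K is a leaf — visit K.
        Visit Y.
      At F: go right to J.
        J is a leaf — visit J.
      Visit F.
    At R: go right to M.
      At M: go left to V.
        At V: go left to N.
          N is a leaf — visit N.
        At V: no right child.
        Visit V.
      At M: go right to P.
        P is a leaf — visit P.
      Visit M.
    Visit R.
  At H: no right child.
  Visit H.
At D: go right to W.
  At W: no left child.
  At W: go right to B.
    B is a leaf — visit B.
  Visit W.
Visit D.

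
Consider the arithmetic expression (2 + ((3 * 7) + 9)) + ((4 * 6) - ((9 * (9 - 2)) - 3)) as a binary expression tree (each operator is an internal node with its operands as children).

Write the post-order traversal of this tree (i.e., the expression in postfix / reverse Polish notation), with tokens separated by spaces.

2 3 7 * 9 + + 4 6 * 9 9 2 - * 3 - - +

Post-order on an expression tree gives postfix notation: for each operator, emit left operand, right operand, then the operator.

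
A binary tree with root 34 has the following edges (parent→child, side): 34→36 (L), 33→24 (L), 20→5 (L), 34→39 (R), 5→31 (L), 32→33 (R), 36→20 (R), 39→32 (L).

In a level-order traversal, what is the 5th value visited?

32

Level-order visits nodes level by level from the root, left to right within each level.
Level 0: 34
Level 1: 36, 39
Level 2: 20, 32
Level 3: 5, 33
Level 4: 31, 24
Full level-order sequence: 34, 36, 39, 20, 32, 5, 33, 31, 24.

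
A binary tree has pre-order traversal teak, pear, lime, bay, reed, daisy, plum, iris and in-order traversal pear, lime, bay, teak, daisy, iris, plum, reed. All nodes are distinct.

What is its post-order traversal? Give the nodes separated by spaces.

The first element of pre-order is the root; it splits in-order into left and right subtrees.
Root teak: left subtree has 3 nodes {pear, lime, bay}, right has 4 {daisy, iris, plum, reed}.
  Root pear: left subtree has 0 nodes { }, right has 2 {lime, bay}.
    Root lime: left subtree has 0 nodes { }, right has 1 {bay}.
  Root reed: left subtree has 3 nodes {daisy, iris, plum}, right has 0 { }.
    Root daisy: left subtree has 0 nodes { }, right has 2 {iris, plum}.
      Root plum: left subtree has 1 node {iris}, right has 0 { }.

bay lime pear iris plum daisy reed teak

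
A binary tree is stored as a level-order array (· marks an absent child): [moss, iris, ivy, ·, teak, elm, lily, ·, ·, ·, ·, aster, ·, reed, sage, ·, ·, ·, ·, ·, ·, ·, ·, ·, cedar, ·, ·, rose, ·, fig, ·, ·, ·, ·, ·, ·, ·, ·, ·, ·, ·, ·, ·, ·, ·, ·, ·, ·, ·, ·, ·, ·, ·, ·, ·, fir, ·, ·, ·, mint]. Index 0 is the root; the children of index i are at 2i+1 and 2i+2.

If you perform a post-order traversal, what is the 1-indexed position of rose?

Post-order visits the left subtree, then the right subtree, then the node.
At moss: go left to iris.
  At iris: no left child.
  At iris: go right to teak.
    teak is a leaf — visit teak.
  Visit iris.
At moss: go right to ivy.
  At ivy: go left to elm.
    At elm: go left to aster.
      At aster: no left child.
      At aster: go right to cedar.
        cedar is a leaf — visit cedar.
      Visit aster.
    At elm: no right child.
    Visit elm.
  At ivy: go right to lily.
    At lily: go left to reed.
      At reed: go left to rose.
        At rose: go left to fir.
          fir is a leaf — visit fir.
        At rose: no right child.
        Visit rose.
      At reed: no right child.
      Visit reed.
    At lily: go right to sage.
      At sage: go left to fig.
        At fig: go left to mint.
          mint is a leaf — visit mint.
        At fig: no right child.
        Visit fig.
      At sage: no right child.
      Visit sage.
    Visit lily.
  Visit ivy.
Visit moss.
Full post-order sequence: teak, iris, cedar, aster, elm, fir, rose, reed, mint, fig, sage, lily, ivy, moss.

7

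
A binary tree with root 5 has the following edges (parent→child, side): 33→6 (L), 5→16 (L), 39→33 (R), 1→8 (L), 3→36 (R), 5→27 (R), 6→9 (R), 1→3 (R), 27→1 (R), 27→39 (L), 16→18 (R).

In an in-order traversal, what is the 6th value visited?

In-order visits the left subtree, then the node, then the right subtree.
At 5: go left to 16.
  At 16: no left child.
  Visit 16.
  At 16: go right to 18.
    18 is a leaf — visit 18.
Visit 5.
At 5: go right to 27.
  At 27: go left to 39.
    At 39: no left child.
    Visit 39.
    At 39: go right to 33.
      At 33: go left to 6.
        At 6: no left child.
        Visit 6.
        At 6: go right to 9.
          9 is a leaf — visit 9.
      Visit 33.
      At 33: no right child.
  Visit 27.
  At 27: go right to 1.
    At 1: go left to 8.
      8 is a leaf — visit 8.
    Visit 1.
    At 1: go right to 3.
      At 3: no left child.
      Visit 3.
      At 3: go right to 36.
        36 is a leaf — visit 36.
Full in-order sequence: 16, 18, 5, 39, 6, 9, 33, 27, 8, 1, 3, 36.

9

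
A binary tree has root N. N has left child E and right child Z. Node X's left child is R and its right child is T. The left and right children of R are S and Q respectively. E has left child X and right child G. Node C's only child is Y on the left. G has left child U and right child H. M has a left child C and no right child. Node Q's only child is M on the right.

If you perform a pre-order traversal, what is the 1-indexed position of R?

Pre-order visits the node, then its left subtree, then its right subtree.
Visit N.
At N: go left to E.
  Visit E.
  At E: go left to X.
    Visit X.
    At X: go left to R.
      Visit R.
      At R: go left to S.
        S is a leaf — visit S.
      At R: go right to Q.
        Visit Q.
        At Q: no left child.
        At Q: go right to M.
          Visit M.
          At M: go left to C.
            Visit C.
            At C: go left to Y.
              Y is a leaf — visit Y.
            At C: no right child.
          At M: no right child.
    At X: go right to T.
      T is a leaf — visit T.
  At E: go right to G.
    Visit G.
    At G: go left to U.
      U is a leaf — visit U.
    At G: go right to H.
      H is a leaf — visit H.
At N: go right to Z.
  Z is a leaf — visit Z.
Full pre-order sequence: N, E, X, R, S, Q, M, C, Y, T, G, U, H, Z.

4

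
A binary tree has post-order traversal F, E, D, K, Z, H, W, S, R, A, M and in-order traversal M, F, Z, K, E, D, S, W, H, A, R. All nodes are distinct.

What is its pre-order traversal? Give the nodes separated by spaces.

The last element of post-order is the root; it splits in-order into left and right subtrees.
Root M: left subtree has 0 nodes { }, right has 10 {F, Z, K, E, D, S, W, H, A, R}.
  Root A: left subtree has 8 nodes {F, Z, K, E, D, S, W, H}, right has 1 {R}.
    Root S: left subtree has 5 nodes {F, Z, K, E, D}, right has 2 {W, H}.
      Root Z: left subtree has 1 node {F}, right has 3 {K, E, D}.
        Root K: left subtree has 0 nodes { }, right has 2 {E, D}.
          Root D: left subtree has 1 node {E}, right has 0 { }.
      Root W: left subtree has 0 nodes { }, right has 1 {H}.

M A S Z F K D E W H R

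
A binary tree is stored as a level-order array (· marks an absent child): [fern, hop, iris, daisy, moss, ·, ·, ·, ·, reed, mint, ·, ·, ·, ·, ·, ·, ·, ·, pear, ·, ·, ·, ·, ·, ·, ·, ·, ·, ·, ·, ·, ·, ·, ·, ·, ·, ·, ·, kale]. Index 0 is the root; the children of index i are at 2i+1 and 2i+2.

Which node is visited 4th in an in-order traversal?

In-order visits the left subtree, then the node, then the right subtree.
At fern: go left to hop.
  At hop: go left to daisy.
    daisy is a leaf — visit daisy.
  Visit hop.
  At hop: go right to moss.
    At moss: go left to reed.
      At reed: go left to pear.
        At pear: go left to kale.
          kale is a leaf — visit kale.
        Visit pear.
        At pear: no right child.
      Visit reed.
      At reed: no right child.
    Visit moss.
    At moss: go right to mint.
      mint is a leaf — visit mint.
Visit fern.
At fern: go right to iris.
  iris is a leaf — visit iris.
Full in-order sequence: daisy, hop, kale, pear, reed, moss, mint, fern, iris.

pear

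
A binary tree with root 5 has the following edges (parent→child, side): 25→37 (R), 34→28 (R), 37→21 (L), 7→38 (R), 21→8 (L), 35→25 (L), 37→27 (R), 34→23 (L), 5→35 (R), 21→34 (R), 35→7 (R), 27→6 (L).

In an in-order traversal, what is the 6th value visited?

In-order visits the left subtree, then the node, then the right subtree.
At 5: no left child.
Visit 5.
At 5: go right to 35.
  At 35: go left to 25.
    At 25: no left child.
    Visit 25.
    At 25: go right to 37.
      At 37: go left to 21.
        At 21: go left to 8.
          8 is a leaf — visit 8.
        Visit 21.
        At 21: go right to 34.
          At 34: go left to 23.
            23 is a leaf — visit 23.
          Visit 34.
          At 34: go right to 28.
            28 is a leaf — visit 28.
      Visit 37.
      At 37: go right to 27.
        At 27: go left to 6.
          6 is a leaf — visit 6.
        Visit 27.
        At 27: no right child.
  Visit 35.
  At 35: go right to 7.
    At 7: no left child.
    Visit 7.
    At 7: go right to 38.
      38 is a leaf — visit 38.
Full in-order sequence: 5, 25, 8, 21, 23, 34, 28, 37, 6, 27, 35, 7, 38.

34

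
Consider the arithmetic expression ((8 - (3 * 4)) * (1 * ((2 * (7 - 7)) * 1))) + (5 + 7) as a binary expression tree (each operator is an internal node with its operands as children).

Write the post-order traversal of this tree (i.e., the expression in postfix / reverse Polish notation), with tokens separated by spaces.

Post-order on an expression tree gives postfix notation: for each operator, emit left operand, right operand, then the operator.

8 3 4 * - 1 2 7 7 - * 1 * * * 5 7 + +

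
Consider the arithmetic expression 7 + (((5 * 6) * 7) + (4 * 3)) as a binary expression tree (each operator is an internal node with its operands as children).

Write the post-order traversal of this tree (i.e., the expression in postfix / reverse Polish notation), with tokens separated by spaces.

7 5 6 * 7 * 4 3 * + +

Post-order on an expression tree gives postfix notation: for each operator, emit left operand, right operand, then the operator.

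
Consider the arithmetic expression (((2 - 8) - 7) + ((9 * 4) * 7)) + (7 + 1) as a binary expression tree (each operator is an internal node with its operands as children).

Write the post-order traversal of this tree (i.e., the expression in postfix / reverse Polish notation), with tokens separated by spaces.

Post-order on an expression tree gives postfix notation: for each operator, emit left operand, right operand, then the operator.

2 8 - 7 - 9 4 * 7 * + 7 1 + +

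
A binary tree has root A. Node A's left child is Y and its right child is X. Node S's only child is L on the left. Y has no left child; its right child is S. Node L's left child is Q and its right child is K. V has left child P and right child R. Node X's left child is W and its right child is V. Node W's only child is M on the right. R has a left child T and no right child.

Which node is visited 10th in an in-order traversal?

P

In-order visits the left subtree, then the node, then the right subtree.
At A: go left to Y.
  At Y: no left child.
  Visit Y.
  At Y: go right to S.
    At S: go left to L.
      At L: go left to Q.
        Q is a leaf — visit Q.
      Visit L.
      At L: go right to K.
        K is a leaf — visit K.
    Visit S.
    At S: no right child.
Visit A.
At A: go right to X.
  At X: go left to W.
    At W: no left child.
    Visit W.
    At W: go right to M.
      M is a leaf — visit M.
  Visit X.
  At X: go right to V.
    At V: go left to P.
      P is a leaf — visit P.
    Visit V.
    At V: go right to R.
      At R: go left to T.
        T is a leaf — visit T.
      Visit R.
      At R: no right child.
Full in-order sequence: Y, Q, L, K, S, A, W, M, X, P, V, T, R.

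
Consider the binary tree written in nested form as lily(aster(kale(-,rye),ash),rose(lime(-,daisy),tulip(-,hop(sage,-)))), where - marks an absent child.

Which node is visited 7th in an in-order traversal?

daisy

In-order visits the left subtree, then the node, then the right subtree.
At lily: go left to aster.
  At aster: go left to kale.
    At kale: no left child.
    Visit kale.
    At kale: go right to rye.
      rye is a leaf — visit rye.
  Visit aster.
  At aster: go right to ash.
    ash is a leaf — visit ash.
Visit lily.
At lily: go right to rose.
  At rose: go left to lime.
    At lime: no left child.
    Visit lime.
    At lime: go right to daisy.
      daisy is a leaf — visit daisy.
  Visit rose.
  At rose: go right to tulip.
    At tulip: no left child.
    Visit tulip.
    At tulip: go right to hop.
      At hop: go left to sage.
        sage is a leaf — visit sage.
      Visit hop.
      At hop: no right child.
Full in-order sequence: kale, rye, aster, ash, lily, lime, daisy, rose, tulip, sage, hop.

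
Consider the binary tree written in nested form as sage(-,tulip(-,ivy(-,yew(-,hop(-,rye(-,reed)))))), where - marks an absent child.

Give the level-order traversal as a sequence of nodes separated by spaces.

Level-order visits nodes level by level from the root, left to right within each level.
Level 0: sage
Level 1: tulip
Level 2: ivy
Level 3: yew
Level 4: hop
Level 5: rye
Level 6: reed

sage tulip ivy yew hop rye reed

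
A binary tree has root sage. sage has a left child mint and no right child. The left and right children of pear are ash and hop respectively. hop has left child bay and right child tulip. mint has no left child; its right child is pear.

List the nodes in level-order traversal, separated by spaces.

sage mint pear ash hop bay tulip

Level-order visits nodes level by level from the root, left to right within each level.
Level 0: sage
Level 1: mint
Level 2: pear
Level 3: ash, hop
Level 4: bay, tulip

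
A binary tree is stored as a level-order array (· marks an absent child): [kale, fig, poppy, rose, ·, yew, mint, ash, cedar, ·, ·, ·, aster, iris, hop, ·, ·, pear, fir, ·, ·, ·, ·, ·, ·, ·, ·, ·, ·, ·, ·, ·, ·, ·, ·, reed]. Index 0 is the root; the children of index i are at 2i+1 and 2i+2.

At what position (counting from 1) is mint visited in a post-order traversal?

Post-order visits the left subtree, then the right subtree, then the node.
At kale: go left to fig.
  At fig: go left to rose.
    At rose: go left to ash.
      ash is a leaf — visit ash.
    At rose: go right to cedar.
      At cedar: go left to pear.
        At pear: go left to reed.
          reed is a leaf — visit reed.
        At pear: no right child.
        Visit pear.
      At cedar: go right to fir.
        fir is a leaf — visit fir.
      Visit cedar.
    Visit rose.
  At fig: no right child.
  Visit fig.
At kale: go right to poppy.
  At poppy: go left to yew.
    At yew: no left child.
    At yew: go right to aster.
      aster is a leaf — visit aster.
    Visit yew.
  At poppy: go right to mint.
    At mint: go left to iris.
      iris is a leaf — visit iris.
    At mint: go right to hop.
      hop is a leaf — visit hop.
    Visit mint.
  Visit poppy.
Visit kale.
Full post-order sequence: ash, reed, pear, fir, cedar, rose, fig, aster, yew, iris, hop, mint, poppy, kale.

12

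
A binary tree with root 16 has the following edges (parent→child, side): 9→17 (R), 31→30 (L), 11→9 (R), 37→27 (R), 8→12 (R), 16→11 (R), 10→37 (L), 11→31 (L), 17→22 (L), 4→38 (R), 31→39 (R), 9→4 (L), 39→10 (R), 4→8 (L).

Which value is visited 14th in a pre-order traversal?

Pre-order visits the node, then its left subtree, then its right subtree.
Visit 16.
At 16: no left child.
At 16: go right to 11.
  Visit 11.
  At 11: go left to 31.
    Visit 31.
    At 31: go left to 30.
      30 is a leaf — visit 30.
    At 31: go right to 39.
      Visit 39.
      At 39: no left child.
      At 39: go right to 10.
        Visit 10.
        At 10: go left to 37.
          Visit 37.
          At 37: no left child.
          At 37: go right to 27.
            27 is a leaf — visit 27.
        At 10: no right child.
  At 11: go right to 9.
    Visit 9.
    At 9: go left to 4.
      Visit 4.
      At 4: go left to 8.
        Visit 8.
        At 8: no left child.
        At 8: go right to 12.
          12 is a leaf — visit 12.
      At 4: go right to 38.
        38 is a leaf — visit 38.
    At 9: go right to 17.
      Visit 17.
      At 17: go left to 22.
        22 is a leaf — visit 22.
      At 17: no right child.
Full pre-order sequence: 16, 11, 31, 30, 39, 10, 37, 27, 9, 4, 8, 12, 38, 17, 22.

17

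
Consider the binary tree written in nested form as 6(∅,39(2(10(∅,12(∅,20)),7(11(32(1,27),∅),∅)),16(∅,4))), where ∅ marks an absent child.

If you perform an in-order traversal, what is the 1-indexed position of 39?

In-order visits the left subtree, then the node, then the right subtree.
At 6: no left child.
Visit 6.
At 6: go right to 39.
  At 39: go left to 2.
    At 2: go left to 10.
      At 10: no left child.
      Visit 10.
      At 10: go right to 12.
        At 12: no left child.
        Visit 12.
        At 12: go right to 20.
          20 is a leaf — visit 20.
    Visit 2.
    At 2: go right to 7.
      At 7: go left to 11.
        At 11: go left to 32.
          At 32: go left to 1.
            1 is a leaf — visit 1.
          Visit 32.
          At 32: go right to 27.
            27 is a leaf — visit 27.
        Visit 11.
        At 11: no right child.
      Visit 7.
      At 7: no right child.
  Visit 39.
  At 39: go right to 16.
    At 16: no left child.
    Visit 16.
    At 16: go right to 4.
      4 is a leaf — visit 4.
Full in-order sequence: 6, 10, 12, 20, 2, 1, 32, 27, 11, 7, 39, 16, 4.

11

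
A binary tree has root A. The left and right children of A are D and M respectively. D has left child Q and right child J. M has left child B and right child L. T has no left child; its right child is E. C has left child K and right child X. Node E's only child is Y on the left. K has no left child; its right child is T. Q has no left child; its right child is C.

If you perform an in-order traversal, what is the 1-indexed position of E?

5

In-order visits the left subtree, then the node, then the right subtree.
At A: go left to D.
  At D: go left to Q.
    At Q: no left child.
    Visit Q.
    At Q: go right to C.
      At C: go left to K.
        At K: no left child.
        Visit K.
        At K: go right to T.
          At T: no left child.
          Visit T.
          At T: go right to E.
            At E: go left to Y.
              Y is a leaf — visit Y.
            Visit E.
            At E: no right child.
      Visit C.
      At C: go right to X.
        X is a leaf — visit X.
  Visit D.
  At D: go right to J.
    J is a leaf — visit J.
Visit A.
At A: go right to M.
  At M: go left to B.
    B is a leaf — visit B.
  Visit M.
  At M: go right to L.
    L is a leaf — visit L.
Full in-order sequence: Q, K, T, Y, E, C, X, D, J, A, B, M, L.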